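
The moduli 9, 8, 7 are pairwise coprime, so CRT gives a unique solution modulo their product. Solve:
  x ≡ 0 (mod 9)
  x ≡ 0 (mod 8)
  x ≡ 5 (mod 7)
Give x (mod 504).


Moduli 9, 8, 7 are pairwise coprime; by CRT there is a unique solution modulo M = 9 · 8 · 7 = 504.
Solve pairwise, accumulating the modulus:
  Start with x ≡ 0 (mod 9).
  Combine with x ≡ 0 (mod 8): since gcd(9, 8) = 1, we get a unique residue mod 72.
    Write x = 0 + 9·t and substitute into x ≡ 0 (mod 8): 9·t ≡ 0 − 0 = 0 (mod 8).
    Reduce coefficients mod 8: 1·t ≡ 0 (mod 8).
    So t ≡ 0 (mod 8).
    Then x = 0 + 9·0 = 0, valid modulo lcm(9, 8) = 72: x ≡ 0 (mod 72).
  Combine with x ≡ 5 (mod 7): since gcd(72, 7) = 1, we get a unique residue mod 504.
    Write x = 0 + 72·t and substitute into x ≡ 5 (mod 7): 72·t ≡ 5 − 0 = 5 (mod 7).
    Reduce coefficients mod 7: 2·t ≡ 5 (mod 7).
    The inverse of 2 mod 7 is 4 (since 2·4 = 8 = 1·7 + 1), so t ≡ 4·5 = 20 ≡ 6 (mod 7).
    Then x = 0 + 72·6 = 432, valid modulo lcm(72, 7) = 504: x ≡ 432 (mod 504).
Verify: 432 mod 9 = 0 ✓, 432 mod 8 = 0 ✓, 432 mod 7 = 5 ✓.

x ≡ 432 (mod 504).


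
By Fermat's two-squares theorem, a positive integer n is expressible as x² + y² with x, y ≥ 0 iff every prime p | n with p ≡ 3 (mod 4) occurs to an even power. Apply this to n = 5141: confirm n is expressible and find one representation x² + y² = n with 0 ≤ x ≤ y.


Step 1: Factor n = 5141 = 53 · 97.
Step 2: Check the mod-4 condition on each prime factor: 53 ≡ 1 (mod 4), exponent 1; 97 ≡ 1 (mod 4), exponent 1.
All primes ≡ 3 (mod 4) appear to even exponent (or don't appear), so by the two-squares theorem n IS expressible as a sum of two squares.
Step 3: Build a representation. Here n = 53 · 97 is a product of primes ≡ 1 (mod 4). Each prime p ≡ 1 (mod 4) is itself a sum of two squares; find a² by testing p − a² for a perfect square:
  53: 53 − 1² = 52, 53 − 2² = 49 = 7² ⇒ 53 = 2² + 7².
  97: 97 − 1² = 96, 97 − 2² = 93, 97 − 3² = 88, 97 − 4² = 81 = 9² ⇒ 97 = 4² + 9².
  Combine using the Brahmagupta–Fibonacci identity (a² + b²)(c² + d²) = (ac − bd)² + (ad + bc)² = (ac + bd)² + (ad − bc)²:
  53 · 97 = 5141: from (2² + 7²)(4² + 9²), take (2·4 − 7·9, 2·9 + 7·4) = (8 − 63, 18 + 28) = (-55, 46); dropping signs (only squares matter) gives (55, 46); check 55² + 46² = 3025 + 2116 = 5141 ✓.
Step 4: Order so x ≤ y and verify: 46² + 55² = 2116 + 3025 = 5141 = n. ✓

n = 5141 = 46² + 55² (one valid representation with x ≤ y).


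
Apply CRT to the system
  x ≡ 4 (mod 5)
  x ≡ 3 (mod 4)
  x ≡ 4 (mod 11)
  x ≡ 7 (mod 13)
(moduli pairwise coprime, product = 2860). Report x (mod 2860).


Product of moduli M = 5 · 4 · 11 · 13 = 2860.
Merge one congruence at a time:
  Start: x ≡ 4 (mod 5).
  Combine with x ≡ 3 (mod 4); new modulus lcm = 20.
    Write x = 4 + 5·t and substitute into x ≡ 3 (mod 4): 5·t ≡ 3 − 4 = -1 (mod 4).
    Reduce coefficients mod 4: 1·t ≡ 3 (mod 4).
    So t ≡ 3 (mod 4).
    Then x = 4 + 5·3 = 19, valid modulo lcm(5, 4) = 20: x ≡ 19 (mod 20).
  Combine with x ≡ 4 (mod 11); new modulus lcm = 220.
    Write x = 19 + 20·t and substitute into x ≡ 4 (mod 11): 20·t ≡ 4 − 19 = -15 (mod 11).
    Reduce coefficients mod 11: 9·t ≡ 7 (mod 11).
    The inverse of 9 mod 11 is 5 (since 9·5 = 45 = 4·11 + 1), so t ≡ 5·7 = 35 ≡ 2 (mod 11).
    Then x = 19 + 20·2 = 59, valid modulo lcm(20, 11) = 220: x ≡ 59 (mod 220).
  Combine with x ≡ 7 (mod 13); new modulus lcm = 2860.
    Write x = 59 + 220·t and substitute into x ≡ 7 (mod 13): 220·t ≡ 7 − 59 = -52 (mod 13).
    Reduce coefficients mod 13: 12·t ≡ 0 (mod 13).
    The inverse of 12 mod 13 is 12 (since 12·12 = 144 = 11·13 + 1), so t ≡ 12·0 = 0 ≡ 0 (mod 13).
    Then x = 59 + 220·0 = 59, valid modulo lcm(220, 13) = 2860: x ≡ 59 (mod 2860).
Verify against each original: 59 mod 5 = 4, 59 mod 4 = 3, 59 mod 11 = 4, 59 mod 13 = 7.

x ≡ 59 (mod 2860).


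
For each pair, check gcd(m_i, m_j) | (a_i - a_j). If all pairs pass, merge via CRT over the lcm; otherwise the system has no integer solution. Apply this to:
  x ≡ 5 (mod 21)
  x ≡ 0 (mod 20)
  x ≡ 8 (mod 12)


Moduli 21, 20, 12 are not pairwise coprime, so CRT works modulo lcm(m_i) when all pairwise compatibility conditions hold.
Pairwise compatibility: gcd(m_i, m_j) must divide a_i - a_j for every pair.
Merge one congruence at a time:
  Start: x ≡ 5 (mod 21).
  Combine with x ≡ 0 (mod 20): gcd(21, 20) = 1; 0 - 5 = -5, which IS divisible by 1, so compatible.
    Write x = 5 + 21·t and substitute into x ≡ 0 (mod 20): 21·t ≡ 0 − 5 = -5 (mod 20).
    Reduce coefficients mod 20: 1·t ≡ 15 (mod 20).
    So t ≡ 15 (mod 20).
    Then x = 5 + 21·15 = 320, valid modulo lcm(21, 20) = 420: x ≡ 320 (mod 420).
  Combine with x ≡ 8 (mod 12): gcd(420, 12) = 12; 8 - 320 = -312, which IS divisible by 12, so compatible.
    Write x = 320 + 420·t and substitute into x ≡ 8 (mod 12): 420·t ≡ 8 − 320 = -312 (mod 12).
    Divide the congruence (and modulus) by g = 12: 35·t ≡ -26 (mod 1).
    Modulo 1 every t works; take t = 0.
    Then x = 320 + 420·0 = 320, valid modulo lcm(420, 12) = 420: x ≡ 320 (mod 420).
Verify: 320 mod 21 = 5, 320 mod 20 = 0, 320 mod 12 = 8.

x ≡ 320 (mod 420).


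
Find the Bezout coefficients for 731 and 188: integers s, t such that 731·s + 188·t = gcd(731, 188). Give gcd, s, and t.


Euclidean algorithm on (731, 188) — divide until remainder is 0:
  731 = 3 · 188 + 167
  188 = 1 · 167 + 21
  167 = 7 · 21 + 20
  21 = 1 · 20 + 1
  20 = 20 · 1 + 0
gcd(731, 188) = 1.
Track Bezout coefficients alongside the remainders: start with r₀ = 731 = a·1 + b·0 (s = 1, t = 0) and r₁ = 188 = a·0 + b·1 (s = 0, t = 1); each new remainder r_{k+1} = r_{k-1} − q_k·r_k inherits s_{k+1} = s_{k-1} − q_k·s_k, t_{k+1} = t_{k-1} − q_k·t_k, so r_k = a·s_k + b·t_k at every step:
  q = 3: r = 167, s = 1 − 3·0 = 1, t = 0 − 3·1 = -3  (check: 731·1 + 188·(-3) = 167)
  q = 1: r = 21, s = 0 − 1·1 = -1, t = 1 − 1·(-3) = 4  (check: 731·(-1) + 188·4 = 21)
  q = 7: r = 20, s = 1 − 7·(-1) = 8, t = -3 − 7·4 = -31  (check: 731·8 + 188·(-31) = 20)
  q = 1: r = 1, s = -1 − 1·8 = -9, t = 4 − 1·(-31) = 35  (check: 731·(-9) + 188·35 = 1)
The row with r = 1 (the gcd) gives the Bezout coefficients s = -9, t = 35.
Result: 731 · (-9) + 188 · (35) = 1.

gcd(731, 188) = 1; s = -9, t = 35 (check: 731·(-9) + 188·35 = 1).


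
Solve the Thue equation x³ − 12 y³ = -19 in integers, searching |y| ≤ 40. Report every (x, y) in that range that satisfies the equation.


The equation is x³ - 12y³ = -19. For fixed y, x³ = 12·y³ − 19, so a solution requires the RHS to be a perfect cube.
Strategy: iterate y from -40 to 40, compute RHS = 12·y³ − 19, and check whether it is a (positive or negative) perfect cube.
Check small values of y:
  y = 0: RHS = -19 is not a perfect cube.
  y = 1: RHS = -7 is not a perfect cube.
  y = -1: RHS = -31 is not a perfect cube.
  y = 2: RHS = 77 is not a perfect cube.
  y = -2: RHS = -115 is not a perfect cube.
  y = 3: RHS = 305 is not a perfect cube.
  y = -3: RHS = -343 = (-7)³ ⇒ x = -7 works.
Continuing the search up to |y| = 40 finds no further solutions beyond those listed.
Collected solutions: (-7, -3).

Solutions (with |y| ≤ 40): (-7, -3).


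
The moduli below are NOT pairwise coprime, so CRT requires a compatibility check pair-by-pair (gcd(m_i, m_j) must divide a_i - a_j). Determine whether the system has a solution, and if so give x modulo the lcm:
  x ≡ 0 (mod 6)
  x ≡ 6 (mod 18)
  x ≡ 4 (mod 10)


Moduli 6, 18, 10 are not pairwise coprime, so CRT works modulo lcm(m_i) when all pairwise compatibility conditions hold.
Pairwise compatibility: gcd(m_i, m_j) must divide a_i - a_j for every pair.
Merge one congruence at a time:
  Start: x ≡ 0 (mod 6).
  Combine with x ≡ 6 (mod 18): gcd(6, 18) = 6; 6 - 0 = 6, which IS divisible by 6, so compatible.
    Write x = 0 + 6·t and substitute into x ≡ 6 (mod 18): 6·t ≡ 6 − 0 = 6 (mod 18).
    Divide the congruence (and modulus) by g = 6: 1·t ≡ 1 (mod 3).
    So t ≡ 1 (mod 3).
    Then x = 0 + 6·1 = 6, valid modulo lcm(6, 18) = 18: x ≡ 6 (mod 18).
  Combine with x ≡ 4 (mod 10): gcd(18, 10) = 2; 4 - 6 = -2, which IS divisible by 2, so compatible.
    Write x = 6 + 18·t and substitute into x ≡ 4 (mod 10): 18·t ≡ 4 − 6 = -2 (mod 10).
    Divide the congruence (and modulus) by g = 2: 9·t ≡ -1 (mod 5).
    Reduce coefficients mod 5: 4·t ≡ 4 (mod 5).
    The inverse of 4 mod 5 is 4 (since 4·4 = 16 = 3·5 + 1), so t ≡ 4·4 = 16 ≡ 1 (mod 5).
    Then x = 6 + 18·1 = 24, valid modulo lcm(18, 10) = 90: x ≡ 24 (mod 90).
Verify: 24 mod 6 = 0, 24 mod 18 = 6, 24 mod 10 = 4.

x ≡ 24 (mod 90).


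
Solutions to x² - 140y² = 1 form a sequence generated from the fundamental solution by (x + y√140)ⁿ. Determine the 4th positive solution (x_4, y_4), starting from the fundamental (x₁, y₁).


Step 1: Find the fundamental solution (x₁, y₁) of x² - 140y² = 1.
  Expand √140 as a continued fraction. a₀ = ⌊√140⌋ = 11; iterate m_{k+1} = d_k·a_k − m_k, d_{k+1} = (140 − m_{k+1}²)/d_k, a_{k+1} = ⌊(a₀ + m_{k+1})/d_{k+1}⌋ (starting m₀ = 0, d₀ = 1), with convergents p_k = a_k·p_{k-1} + p_{k-2}, q_k = a_k·q_{k-1} + q_{k-2} (p₋₁ = 1, q₋₁ = 0):
  k = 0: a₀ = 11; p₀/q₀ = 11/1; p₀² − 140·q₀² = 121 − 140 = -19.
  k = 1: m = 11, d = 19, a = ⌊(11 + 11)/19⌋ = 1; p/q = (1·11 + 1)/(1·1 + 0) = 12/1; p² − 140·q² = 144 − 140 = 4.
  k = 2: m = 8, d = 4, a = ⌊(11 + 8)/4⌋ = 4; p/q = (4·12 + 11)/(4·1 + 1) = 59/5; p² − 140·q² = 3481 − 3500 = -19.
  k = 3: m = 8, d = 19, a = ⌊(11 + 8)/19⌋ = 1; p/q = (1·59 + 12)/(1·5 + 1) = 71/6; p² − 140·q² = 5041 − 5040 = 1.
  The first convergent with p² − 140·q² = 1 gives the fundamental solution (x₁, y₁) = (71, 6).
Step 2: Apply the recurrence (x_{n+1}, y_{n+1}) = (x₁x_n + 140y₁y_n, x₁y_n + y₁x_n) repeatedly.
  From (x_1, y_1) = (71, 6): x_2 = 71·71 + 140·6·6 = 10081; y_2 = 71·6 + 6·71 = 852.
  From (x_2, y_2) = (10081, 852): x_3 = 71·10081 + 140·6·852 = 1431431; y_3 = 71·852 + 6·10081 = 120978.
  From (x_3, y_3) = (1431431, 120978): x_4 = 71·1431431 + 140·6·120978 = 203253121; y_4 = 71·120978 + 6·1431431 = 17178024.
Step 3: Verify x_4² - 140·y_4² = 41311831196240641 - 41311831196240640 = 1 (should be 1). ✓

(x_1, y_1) = (71, 6); (x_4, y_4) = (203253121, 17178024).


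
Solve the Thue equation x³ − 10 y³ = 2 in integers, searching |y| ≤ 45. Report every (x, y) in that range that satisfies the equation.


The equation is x³ - 10y³ = 2. For fixed y, x³ = 10·y³ + 2, so a solution requires the RHS to be a perfect cube.
Strategy: iterate y from -45 to 45, compute RHS = 10·y³ + 2, and check whether it is a (positive or negative) perfect cube.
Check small values of y:
  y = 0: RHS = 2 is not a perfect cube.
  y = 1: RHS = 12 is not a perfect cube.
  y = -1: RHS = -8 = (-2)³ ⇒ x = -2 works.
  y = 2: RHS = 82 is not a perfect cube.
  y = -2: RHS = -78 is not a perfect cube.
  y = 3: RHS = 272 is not a perfect cube.
  y = -3: RHS = -268 is not a perfect cube.
Continuing the search up to |y| = 45 finds no further solutions beyond those listed.
Collected solutions: (-2, -1).

Solutions (with |y| ≤ 45): (-2, -1).


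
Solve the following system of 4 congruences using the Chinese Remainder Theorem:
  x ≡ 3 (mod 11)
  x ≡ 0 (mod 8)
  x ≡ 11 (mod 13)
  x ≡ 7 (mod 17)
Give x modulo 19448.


Product of moduli M = 11 · 8 · 13 · 17 = 19448.
Merge one congruence at a time:
  Start: x ≡ 3 (mod 11).
  Combine with x ≡ 0 (mod 8); new modulus lcm = 88.
    Write x = 3 + 11·t and substitute into x ≡ 0 (mod 8): 11·t ≡ 0 − 3 = -3 (mod 8).
    Reduce coefficients mod 8: 3·t ≡ 5 (mod 8).
    The inverse of 3 mod 8 is 3 (since 3·3 = 9 = 1·8 + 1), so t ≡ 3·5 = 15 ≡ 7 (mod 8).
    Then x = 3 + 11·7 = 80, valid modulo lcm(11, 8) = 88: x ≡ 80 (mod 88).
  Combine with x ≡ 11 (mod 13); new modulus lcm = 1144.
    Write x = 80 + 88·t and substitute into x ≡ 11 (mod 13): 88·t ≡ 11 − 80 = -69 (mod 13).
    Reduce coefficients mod 13: 10·t ≡ 9 (mod 13).
    The inverse of 10 mod 13 is 4 (since 10·4 = 40 = 3·13 + 1), so t ≡ 4·9 = 36 ≡ 10 (mod 13).
    Then x = 80 + 88·10 = 960, valid modulo lcm(88, 13) = 1144: x ≡ 960 (mod 1144).
  Combine with x ≡ 7 (mod 17); new modulus lcm = 19448.
    Write x = 960 + 1144·t and substitute into x ≡ 7 (mod 17): 1144·t ≡ 7 − 960 = -953 (mod 17).
    Reduce coefficients mod 17: 5·t ≡ 16 (mod 17).
    The inverse of 5 mod 17 is 7 (since 5·7 = 35 = 2·17 + 1), so t ≡ 7·16 = 112 ≡ 10 (mod 17).
    Then x = 960 + 1144·10 = 12400, valid modulo lcm(1144, 17) = 19448: x ≡ 12400 (mod 19448).
Verify against each original: 12400 mod 11 = 3, 12400 mod 8 = 0, 12400 mod 13 = 11, 12400 mod 17 = 7.

x ≡ 12400 (mod 19448).


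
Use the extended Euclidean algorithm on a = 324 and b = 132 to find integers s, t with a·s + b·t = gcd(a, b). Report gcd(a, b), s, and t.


Euclidean algorithm on (324, 132) — divide until remainder is 0:
  324 = 2 · 132 + 60
  132 = 2 · 60 + 12
  60 = 5 · 12 + 0
gcd(324, 132) = 12.
Track Bezout coefficients alongside the remainders: start with r₀ = 324 = a·1 + b·0 (s = 1, t = 0) and r₁ = 132 = a·0 + b·1 (s = 0, t = 1); each new remainder r_{k+1} = r_{k-1} − q_k·r_k inherits s_{k+1} = s_{k-1} − q_k·s_k, t_{k+1} = t_{k-1} − q_k·t_k, so r_k = a·s_k + b·t_k at every step:
  q = 2: r = 60, s = 1 − 2·0 = 1, t = 0 − 2·1 = -2  (check: 324·1 + 132·(-2) = 60)
  q = 2: r = 12, s = 0 − 2·1 = -2, t = 1 − 2·(-2) = 5  (check: 324·(-2) + 132·5 = 12)
The row with r = 12 (the gcd) gives the Bezout coefficients s = -2, t = 5.
Result: 324 · (-2) + 132 · (5) = 12.

gcd(324, 132) = 12; s = -2, t = 5 (check: 324·(-2) + 132·5 = 12).


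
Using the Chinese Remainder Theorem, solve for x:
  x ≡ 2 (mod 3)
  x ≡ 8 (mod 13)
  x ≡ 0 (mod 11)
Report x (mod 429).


Moduli 3, 13, 11 are pairwise coprime; by CRT there is a unique solution modulo M = 3 · 13 · 11 = 429.
Solve pairwise, accumulating the modulus:
  Start with x ≡ 2 (mod 3).
  Combine with x ≡ 8 (mod 13): since gcd(3, 13) = 1, we get a unique residue mod 39.
    Write x = 2 + 3·t and substitute into x ≡ 8 (mod 13): 3·t ≡ 8 − 2 = 6 (mod 13).
    The inverse of 3 mod 13 is 9 (since 3·9 = 27 = 2·13 + 1), so t ≡ 9·6 = 54 ≡ 2 (mod 13).
    Then x = 2 + 3·2 = 8, valid modulo lcm(3, 13) = 39: x ≡ 8 (mod 39).
  Combine with x ≡ 0 (mod 11): since gcd(39, 11) = 1, we get a unique residue mod 429.
    Write x = 8 + 39·t and substitute into x ≡ 0 (mod 11): 39·t ≡ 0 − 8 = -8 (mod 11).
    Reduce coefficients mod 11: 6·t ≡ 3 (mod 11).
    The inverse of 6 mod 11 is 2 (since 6·2 = 12 = 1·11 + 1), so t ≡ 2·3 = 6 ≡ 6 (mod 11).
    Then x = 8 + 39·6 = 242, valid modulo lcm(39, 11) = 429: x ≡ 242 (mod 429).
Verify: 242 mod 3 = 2 ✓, 242 mod 13 = 8 ✓, 242 mod 11 = 0 ✓.

x ≡ 242 (mod 429).


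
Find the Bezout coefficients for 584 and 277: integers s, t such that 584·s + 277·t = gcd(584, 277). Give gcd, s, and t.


Euclidean algorithm on (584, 277) — divide until remainder is 0:
  584 = 2 · 277 + 30
  277 = 9 · 30 + 7
  30 = 4 · 7 + 2
  7 = 3 · 2 + 1
  2 = 2 · 1 + 0
gcd(584, 277) = 1.
Track Bezout coefficients alongside the remainders: start with r₀ = 584 = a·1 + b·0 (s = 1, t = 0) and r₁ = 277 = a·0 + b·1 (s = 0, t = 1); each new remainder r_{k+1} = r_{k-1} − q_k·r_k inherits s_{k+1} = s_{k-1} − q_k·s_k, t_{k+1} = t_{k-1} − q_k·t_k, so r_k = a·s_k + b·t_k at every step:
  q = 2: r = 30, s = 1 − 2·0 = 1, t = 0 − 2·1 = -2  (check: 584·1 + 277·(-2) = 30)
  q = 9: r = 7, s = 0 − 9·1 = -9, t = 1 − 9·(-2) = 19  (check: 584·(-9) + 277·19 = 7)
  q = 4: r = 2, s = 1 − 4·(-9) = 37, t = -2 − 4·19 = -78  (check: 584·37 + 277·(-78) = 2)
  q = 3: r = 1, s = -9 − 3·37 = -120, t = 19 − 3·(-78) = 253  (check: 584·(-120) + 277·253 = 1)
The row with r = 1 (the gcd) gives the Bezout coefficients s = -120, t = 253.
Result: 584 · (-120) + 277 · (253) = 1.

gcd(584, 277) = 1; s = -120, t = 253 (check: 584·(-120) + 277·253 = 1).


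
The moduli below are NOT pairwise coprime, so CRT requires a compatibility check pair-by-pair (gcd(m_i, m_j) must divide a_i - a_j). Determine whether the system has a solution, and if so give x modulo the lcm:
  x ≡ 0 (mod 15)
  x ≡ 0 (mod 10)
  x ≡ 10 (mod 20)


Moduli 15, 10, 20 are not pairwise coprime, so CRT works modulo lcm(m_i) when all pairwise compatibility conditions hold.
Pairwise compatibility: gcd(m_i, m_j) must divide a_i - a_j for every pair.
Merge one congruence at a time:
  Start: x ≡ 0 (mod 15).
  Combine with x ≡ 0 (mod 10): gcd(15, 10) = 5; 0 - 0 = 0, which IS divisible by 5, so compatible.
    Write x = 0 + 15·t and substitute into x ≡ 0 (mod 10): 15·t ≡ 0 − 0 = 0 (mod 10).
    Divide the congruence (and modulus) by g = 5: 3·t ≡ 0 (mod 2).
    Reduce coefficients mod 2: 1·t ≡ 0 (mod 2).
    So t ≡ 0 (mod 2).
    Then x = 0 + 15·0 = 0, valid modulo lcm(15, 10) = 30: x ≡ 0 (mod 30).
  Combine with x ≡ 10 (mod 20): gcd(30, 20) = 10; 10 - 0 = 10, which IS divisible by 10, so compatible.
    Write x = 0 + 30·t and substitute into x ≡ 10 (mod 20): 30·t ≡ 10 − 0 = 10 (mod 20).
    Divide the congruence (and modulus) by g = 10: 3·t ≡ 1 (mod 2).
    Reduce coefficients mod 2: 1·t ≡ 1 (mod 2).
    So t ≡ 1 (mod 2).
    Then x = 0 + 30·1 = 30, valid modulo lcm(30, 20) = 60: x ≡ 30 (mod 60).
Verify: 30 mod 15 = 0, 30 mod 10 = 0, 30 mod 20 = 10.

x ≡ 30 (mod 60).


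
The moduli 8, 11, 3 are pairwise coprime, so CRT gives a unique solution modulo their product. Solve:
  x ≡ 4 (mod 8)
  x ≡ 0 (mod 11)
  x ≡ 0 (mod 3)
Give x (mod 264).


Moduli 8, 11, 3 are pairwise coprime; by CRT there is a unique solution modulo M = 8 · 11 · 3 = 264.
Solve pairwise, accumulating the modulus:
  Start with x ≡ 4 (mod 8).
  Combine with x ≡ 0 (mod 11): since gcd(8, 11) = 1, we get a unique residue mod 88.
    Write x = 4 + 8·t and substitute into x ≡ 0 (mod 11): 8·t ≡ 0 − 4 = -4 (mod 11).
    Reduce coefficients mod 11: 8·t ≡ 7 (mod 11).
    The inverse of 8 mod 11 is 7 (since 8·7 = 56 = 5·11 + 1), so t ≡ 7·7 = 49 ≡ 5 (mod 11).
    Then x = 4 + 8·5 = 44, valid modulo lcm(8, 11) = 88: x ≡ 44 (mod 88).
  Combine with x ≡ 0 (mod 3): since gcd(88, 3) = 1, we get a unique residue mod 264.
    Write x = 44 + 88·t and substitute into x ≡ 0 (mod 3): 88·t ≡ 0 − 44 = -44 (mod 3).
    Reduce coefficients mod 3: 1·t ≡ 1 (mod 3).
    So t ≡ 1 (mod 3).
    Then x = 44 + 88·1 = 132, valid modulo lcm(88, 3) = 264: x ≡ 132 (mod 264).
Verify: 132 mod 8 = 4 ✓, 132 mod 11 = 0 ✓, 132 mod 3 = 0 ✓.

x ≡ 132 (mod 264).


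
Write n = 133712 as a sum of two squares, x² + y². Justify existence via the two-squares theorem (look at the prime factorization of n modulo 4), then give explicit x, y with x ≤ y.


Step 1: Factor n = 133712 = 2^4 · 61 · 137.
Step 2: Check the mod-4 condition on each prime factor: 2 = 2 (special); 61 ≡ 1 (mod 4), exponent 1; 137 ≡ 1 (mod 4), exponent 1.
All primes ≡ 3 (mod 4) appear to even exponent (or don't appear), so by the two-squares theorem n IS expressible as a sum of two squares.
Step 3: Build a representation. Group n = k² · m with k = 4 and m = 61 · 137 = 8357 (a product of primes ≡ 1 (mod 4)); a representation of m scales to one of n via (k·x)² + (k·y)² = k²(x² + y²). Each prime p ≡ 1 (mod 4) is itself a sum of two squares; find a² by testing p − a² for a perfect square:
  61: 61 − 1² = 60, 61 − 2² = 57, 61 − 3² = 52, 61 − 4² = 45, 61 − 5² = 36 = 6² ⇒ 61 = 5² + 6².
  137: 137 − 1² = 136, 137 − 2² = 133, 137 − 3² = 128, 137 − 4² = 121 = 11² ⇒ 137 = 4² + 11².
  Combine using the Brahmagupta–Fibonacci identity (a² + b²)(c² + d²) = (ac − bd)² + (ad + bc)² = (ac + bd)² + (ad − bc)²:
  61 · 137 = 8357: from (5² + 6²)(4² + 11²), take (5·4 − 6·11, 5·11 + 6·4) = (20 − 66, 55 + 24) = (-46, 79); dropping signs (only squares matter) gives (46, 79); check 46² + 79² = 2116 + 6241 = 8357 ✓.
  Scale by k = 4: (4·46, 4·79) = (184, 316).
Step 4: Order so x ≤ y and verify: 184² + 316² = 33856 + 99856 = 133712 = n. ✓

n = 133712 = 184² + 316² (one valid representation with x ≤ y).


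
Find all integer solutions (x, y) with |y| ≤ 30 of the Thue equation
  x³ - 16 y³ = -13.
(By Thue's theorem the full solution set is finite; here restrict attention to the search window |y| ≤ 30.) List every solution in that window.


The equation is x³ - 16y³ = -13. For fixed y, x³ = 16·y³ − 13, so a solution requires the RHS to be a perfect cube.
Strategy: iterate y from -30 to 30, compute RHS = 16·y³ − 13, and check whether it is a (positive or negative) perfect cube.
Check small values of y:
  y = 0: RHS = -13 is not a perfect cube.
  y = 1: RHS = 3 is not a perfect cube.
  y = -1: RHS = -29 is not a perfect cube.
  y = 2: RHS = 115 is not a perfect cube.
  y = -2: RHS = -141 is not a perfect cube.
  y = 3: RHS = 419 is not a perfect cube.
  y = -3: RHS = -445 is not a perfect cube.
Continuing the search up to |y| = 30 finds no solutions either.
No (x, y) in the scanned range satisfies the equation.

No integer solutions with |y| ≤ 30.


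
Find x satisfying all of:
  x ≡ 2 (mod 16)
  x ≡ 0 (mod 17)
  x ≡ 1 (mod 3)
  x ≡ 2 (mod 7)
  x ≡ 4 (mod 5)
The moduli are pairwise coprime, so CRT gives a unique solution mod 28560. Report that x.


Product of moduli M = 16 · 17 · 3 · 7 · 5 = 28560.
Merge one congruence at a time:
  Start: x ≡ 2 (mod 16).
  Combine with x ≡ 0 (mod 17); new modulus lcm = 272.
    Write x = 2 + 16·t and substitute into x ≡ 0 (mod 17): 16·t ≡ 0 − 2 = -2 (mod 17).
    Reduce coefficients mod 17: 16·t ≡ 15 (mod 17).
    The inverse of 16 mod 17 is 16 (since 16·16 = 256 = 15·17 + 1), so t ≡ 16·15 = 240 ≡ 2 (mod 17).
    Then x = 2 + 16·2 = 34, valid modulo lcm(16, 17) = 272: x ≡ 34 (mod 272).
  Combine with x ≡ 1 (mod 3); new modulus lcm = 816.
    Write x = 34 + 272·t and substitute into x ≡ 1 (mod 3): 272·t ≡ 1 − 34 = -33 (mod 3).
    Reduce coefficients mod 3: 2·t ≡ 0 (mod 3).
    The inverse of 2 mod 3 is 2 (since 2·2 = 4 = 1·3 + 1), so t ≡ 2·0 = 0 ≡ 0 (mod 3).
    Then x = 34 + 272·0 = 34, valid modulo lcm(272, 3) = 816: x ≡ 34 (mod 816).
  Combine with x ≡ 2 (mod 7); new modulus lcm = 5712.
    Write x = 34 + 816·t and substitute into x ≡ 2 (mod 7): 816·t ≡ 2 − 34 = -32 (mod 7).
    Reduce coefficients mod 7: 4·t ≡ 3 (mod 7).
    The inverse of 4 mod 7 is 2 (since 4·2 = 8 = 1·7 + 1), so t ≡ 2·3 = 6 ≡ 6 (mod 7).
    Then x = 34 + 816·6 = 4930, valid modulo lcm(816, 7) = 5712: x ≡ 4930 (mod 5712).
  Combine with x ≡ 4 (mod 5); new modulus lcm = 28560.
    Write x = 4930 + 5712·t and substitute into x ≡ 4 (mod 5): 5712·t ≡ 4 − 4930 = -4926 (mod 5).
    Reduce coefficients mod 5: 2·t ≡ 4 (mod 5).
    The inverse of 2 mod 5 is 3 (since 2·3 = 6 = 1·5 + 1), so t ≡ 3·4 = 12 ≡ 2 (mod 5).
    Then x = 4930 + 5712·2 = 16354, valid modulo lcm(5712, 5) = 28560: x ≡ 16354 (mod 28560).
Verify against each original: 16354 mod 16 = 2, 16354 mod 17 = 0, 16354 mod 3 = 1, 16354 mod 7 = 2, 16354 mod 5 = 4.

x ≡ 16354 (mod 28560).


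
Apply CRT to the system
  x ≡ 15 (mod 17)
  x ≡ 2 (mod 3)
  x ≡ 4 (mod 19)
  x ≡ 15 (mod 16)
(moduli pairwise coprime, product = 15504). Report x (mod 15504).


Product of moduli M = 17 · 3 · 19 · 16 = 15504.
Merge one congruence at a time:
  Start: x ≡ 15 (mod 17).
  Combine with x ≡ 2 (mod 3); new modulus lcm = 51.
    Write x = 15 + 17·t and substitute into x ≡ 2 (mod 3): 17·t ≡ 2 − 15 = -13 (mod 3).
    Reduce coefficients mod 3: 2·t ≡ 2 (mod 3).
    The inverse of 2 mod 3 is 2 (since 2·2 = 4 = 1·3 + 1), so t ≡ 2·2 = 4 ≡ 1 (mod 3).
    Then x = 15 + 17·1 = 32, valid modulo lcm(17, 3) = 51: x ≡ 32 (mod 51).
  Combine with x ≡ 4 (mod 19); new modulus lcm = 969.
    Write x = 32 + 51·t and substitute into x ≡ 4 (mod 19): 51·t ≡ 4 − 32 = -28 (mod 19).
    Reduce coefficients mod 19: 13·t ≡ 10 (mod 19).
    The inverse of 13 mod 19 is 3 (since 13·3 = 39 = 2·19 + 1), so t ≡ 3·10 = 30 ≡ 11 (mod 19).
    Then x = 32 + 51·11 = 593, valid modulo lcm(51, 19) = 969: x ≡ 593 (mod 969).
  Combine with x ≡ 15 (mod 16); new modulus lcm = 15504.
    Write x = 593 + 969·t and substitute into x ≡ 15 (mod 16): 969·t ≡ 15 − 593 = -578 (mod 16).
    Reduce coefficients mod 16: 9·t ≡ 14 (mod 16).
    The inverse of 9 mod 16 is 9 (since 9·9 = 81 = 5·16 + 1), so t ≡ 9·14 = 126 ≡ 14 (mod 16).
    Then x = 593 + 969·14 = 14159, valid modulo lcm(969, 16) = 15504: x ≡ 14159 (mod 15504).
Verify against each original: 14159 mod 17 = 15, 14159 mod 3 = 2, 14159 mod 19 = 4, 14159 mod 16 = 15.

x ≡ 14159 (mod 15504).


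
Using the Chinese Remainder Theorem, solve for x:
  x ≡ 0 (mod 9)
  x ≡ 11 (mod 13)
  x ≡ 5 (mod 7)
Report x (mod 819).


Moduli 9, 13, 7 are pairwise coprime; by CRT there is a unique solution modulo M = 9 · 13 · 7 = 819.
Solve pairwise, accumulating the modulus:
  Start with x ≡ 0 (mod 9).
  Combine with x ≡ 11 (mod 13): since gcd(9, 13) = 1, we get a unique residue mod 117.
    Write x = 0 + 9·t and substitute into x ≡ 11 (mod 13): 9·t ≡ 11 − 0 = 11 (mod 13).
    The inverse of 9 mod 13 is 3 (since 9·3 = 27 = 2·13 + 1), so t ≡ 3·11 = 33 ≡ 7 (mod 13).
    Then x = 0 + 9·7 = 63, valid modulo lcm(9, 13) = 117: x ≡ 63 (mod 117).
  Combine with x ≡ 5 (mod 7): since gcd(117, 7) = 1, we get a unique residue mod 819.
    Write x = 63 + 117·t and substitute into x ≡ 5 (mod 7): 117·t ≡ 5 − 63 = -58 (mod 7).
    Reduce coefficients mod 7: 5·t ≡ 5 (mod 7).
    The inverse of 5 mod 7 is 3 (since 5·3 = 15 = 2·7 + 1), so t ≡ 3·5 = 15 ≡ 1 (mod 7).
    Then x = 63 + 117·1 = 180, valid modulo lcm(117, 7) = 819: x ≡ 180 (mod 819).
Verify: 180 mod 9 = 0 ✓, 180 mod 13 = 11 ✓, 180 mod 7 = 5 ✓.

x ≡ 180 (mod 819).


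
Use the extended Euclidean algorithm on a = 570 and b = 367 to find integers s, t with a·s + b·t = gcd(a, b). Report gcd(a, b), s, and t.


Euclidean algorithm on (570, 367) — divide until remainder is 0:
  570 = 1 · 367 + 203
  367 = 1 · 203 + 164
  203 = 1 · 164 + 39
  164 = 4 · 39 + 8
  39 = 4 · 8 + 7
  8 = 1 · 7 + 1
  7 = 7 · 1 + 0
gcd(570, 367) = 1.
Track Bezout coefficients alongside the remainders: start with r₀ = 570 = a·1 + b·0 (s = 1, t = 0) and r₁ = 367 = a·0 + b·1 (s = 0, t = 1); each new remainder r_{k+1} = r_{k-1} − q_k·r_k inherits s_{k+1} = s_{k-1} − q_k·s_k, t_{k+1} = t_{k-1} − q_k·t_k, so r_k = a·s_k + b·t_k at every step:
  q = 1: r = 203, s = 1 − 1·0 = 1, t = 0 − 1·1 = -1  (check: 570·1 + 367·(-1) = 203)
  q = 1: r = 164, s = 0 − 1·1 = -1, t = 1 − 1·(-1) = 2  (check: 570·(-1) + 367·2 = 164)
  q = 1: r = 39, s = 1 − 1·(-1) = 2, t = -1 − 1·2 = -3  (check: 570·2 + 367·(-3) = 39)
  q = 4: r = 8, s = -1 − 4·2 = -9, t = 2 − 4·(-3) = 14  (check: 570·(-9) + 367·14 = 8)
  q = 4: r = 7, s = 2 − 4·(-9) = 38, t = -3 − 4·14 = -59  (check: 570·38 + 367·(-59) = 7)
  q = 1: r = 1, s = -9 − 1·38 = -47, t = 14 − 1·(-59) = 73  (check: 570·(-47) + 367·73 = 1)
The row with r = 1 (the gcd) gives the Bezout coefficients s = -47, t = 73.
Result: 570 · (-47) + 367 · (73) = 1.

gcd(570, 367) = 1; s = -47, t = 73 (check: 570·(-47) + 367·73 = 1).


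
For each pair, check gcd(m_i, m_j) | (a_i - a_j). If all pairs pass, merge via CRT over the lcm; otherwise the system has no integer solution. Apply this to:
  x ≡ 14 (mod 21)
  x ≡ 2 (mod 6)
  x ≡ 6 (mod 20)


Moduli 21, 6, 20 are not pairwise coprime, so CRT works modulo lcm(m_i) when all pairwise compatibility conditions hold.
Pairwise compatibility: gcd(m_i, m_j) must divide a_i - a_j for every pair.
Merge one congruence at a time:
  Start: x ≡ 14 (mod 21).
  Combine with x ≡ 2 (mod 6): gcd(21, 6) = 3; 2 - 14 = -12, which IS divisible by 3, so compatible.
    Write x = 14 + 21·t and substitute into x ≡ 2 (mod 6): 21·t ≡ 2 − 14 = -12 (mod 6).
    Divide the congruence (and modulus) by g = 3: 7·t ≡ -4 (mod 2).
    Reduce coefficients mod 2: 1·t ≡ 0 (mod 2).
    So t ≡ 0 (mod 2).
    Then x = 14 + 21·0 = 14, valid modulo lcm(21, 6) = 42: x ≡ 14 (mod 42).
  Combine with x ≡ 6 (mod 20): gcd(42, 20) = 2; 6 - 14 = -8, which IS divisible by 2, so compatible.
    Write x = 14 + 42·t and substitute into x ≡ 6 (mod 20): 42·t ≡ 6 − 14 = -8 (mod 20).
    Divide the congruence (and modulus) by g = 2: 21·t ≡ -4 (mod 10).
    Reduce coefficients mod 10: 1·t ≡ 6 (mod 10).
    So t ≡ 6 (mod 10).
    Then x = 14 + 42·6 = 266, valid modulo lcm(42, 20) = 420: x ≡ 266 (mod 420).
Verify: 266 mod 21 = 14, 266 mod 6 = 2, 266 mod 20 = 6.

x ≡ 266 (mod 420).


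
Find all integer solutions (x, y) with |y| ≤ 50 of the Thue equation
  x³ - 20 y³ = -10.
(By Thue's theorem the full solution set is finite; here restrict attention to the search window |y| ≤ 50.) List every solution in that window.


The equation is x³ - 20y³ = -10. For fixed y, x³ = 20·y³ − 10, so a solution requires the RHS to be a perfect cube.
Strategy: iterate y from -50 to 50, compute RHS = 20·y³ − 10, and check whether it is a (positive or negative) perfect cube.
Check small values of y:
  y = 0: RHS = -10 is not a perfect cube.
  y = 1: RHS = 10 is not a perfect cube.
  y = -1: RHS = -30 is not a perfect cube.
  y = 2: RHS = 150 is not a perfect cube.
  y = -2: RHS = -170 is not a perfect cube.
  y = 3: RHS = 530 is not a perfect cube.
  y = -3: RHS = -550 is not a perfect cube.
Continuing the search up to |y| = 50 finds no solutions either.
No (x, y) in the scanned range satisfies the equation.

No integer solutions with |y| ≤ 50.


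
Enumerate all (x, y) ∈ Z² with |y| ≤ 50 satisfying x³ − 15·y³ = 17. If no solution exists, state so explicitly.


The equation is x³ - 15y³ = 17. For fixed y, x³ = 15·y³ + 17, so a solution requires the RHS to be a perfect cube.
Strategy: iterate y from -50 to 50, compute RHS = 15·y³ + 17, and check whether it is a (positive or negative) perfect cube.
Check small values of y:
  y = 0: RHS = 17 is not a perfect cube.
  y = 1: RHS = 32 is not a perfect cube.
  y = -1: RHS = 2 is not a perfect cube.
  y = 2: RHS = 137 is not a perfect cube.
  y = -2: RHS = -103 is not a perfect cube.
  y = 3: RHS = 422 is not a perfect cube.
  y = -3: RHS = -388 is not a perfect cube.
Continuing the search up to |y| = 50 finds no solutions either.
No (x, y) in the scanned range satisfies the equation.

No integer solutions with |y| ≤ 50.


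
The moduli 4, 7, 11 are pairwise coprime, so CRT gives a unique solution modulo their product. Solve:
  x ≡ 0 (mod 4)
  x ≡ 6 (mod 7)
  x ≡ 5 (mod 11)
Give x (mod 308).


Moduli 4, 7, 11 are pairwise coprime; by CRT there is a unique solution modulo M = 4 · 7 · 11 = 308.
Solve pairwise, accumulating the modulus:
  Start with x ≡ 0 (mod 4).
  Combine with x ≡ 6 (mod 7): since gcd(4, 7) = 1, we get a unique residue mod 28.
    Write x = 0 + 4·t and substitute into x ≡ 6 (mod 7): 4·t ≡ 6 − 0 = 6 (mod 7).
    The inverse of 4 mod 7 is 2 (since 4·2 = 8 = 1·7 + 1), so t ≡ 2·6 = 12 ≡ 5 (mod 7).
    Then x = 0 + 4·5 = 20, valid modulo lcm(4, 7) = 28: x ≡ 20 (mod 28).
  Combine with x ≡ 5 (mod 11): since gcd(28, 11) = 1, we get a unique residue mod 308.
    Write x = 20 + 28·t and substitute into x ≡ 5 (mod 11): 28·t ≡ 5 − 20 = -15 (mod 11).
    Reduce coefficients mod 11: 6·t ≡ 7 (mod 11).
    The inverse of 6 mod 11 is 2 (since 6·2 = 12 = 1·11 + 1), so t ≡ 2·7 = 14 ≡ 3 (mod 11).
    Then x = 20 + 28·3 = 104, valid modulo lcm(28, 11) = 308: x ≡ 104 (mod 308).
Verify: 104 mod 4 = 0 ✓, 104 mod 7 = 6 ✓, 104 mod 11 = 5 ✓.

x ≡ 104 (mod 308).


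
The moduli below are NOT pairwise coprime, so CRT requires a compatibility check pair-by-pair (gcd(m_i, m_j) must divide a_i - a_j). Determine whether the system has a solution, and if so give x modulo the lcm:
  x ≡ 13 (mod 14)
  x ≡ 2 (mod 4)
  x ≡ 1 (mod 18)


Moduli 14, 4, 18 are not pairwise coprime, so CRT works modulo lcm(m_i) when all pairwise compatibility conditions hold.
Pairwise compatibility: gcd(m_i, m_j) must divide a_i - a_j for every pair.
Merge one congruence at a time:
  Start: x ≡ 13 (mod 14).
  Combine with x ≡ 2 (mod 4): gcd(14, 4) = 2, and 2 - 13 = -11 is NOT divisible by 2.
    ⇒ system is inconsistent (no integer solution).

No solution (the system is inconsistent).


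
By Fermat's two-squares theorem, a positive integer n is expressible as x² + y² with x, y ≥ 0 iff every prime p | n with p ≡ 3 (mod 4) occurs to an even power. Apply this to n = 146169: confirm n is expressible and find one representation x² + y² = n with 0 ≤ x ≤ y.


Step 1: Factor n = 146169 = 3^2 · 109 · 149.
Step 2: Check the mod-4 condition on each prime factor: 3 ≡ 3 (mod 4), exponent 2 (must be even); 109 ≡ 1 (mod 4), exponent 1; 149 ≡ 1 (mod 4), exponent 1.
All primes ≡ 3 (mod 4) appear to even exponent (or don't appear), so by the two-squares theorem n IS expressible as a sum of two squares.
Step 3: Build a representation. Group n = k² · m with k = 3 and m = 109 · 149 = 16241 (a product of primes ≡ 1 (mod 4)); a representation of m scales to one of n via (k·x)² + (k·y)² = k²(x² + y²). Each prime p ≡ 1 (mod 4) is itself a sum of two squares; find a² by testing p − a² for a perfect square:
  109: 109 − 1² = 108, 109 − 2² = 105, 109 − 3² = 100 = 10² ⇒ 109 = 3² + 10².
  149: 149 − 1² = 148, 149 − 2² = 145, 149 − 3² = 140, 149 − 4² = 133, 149 − 5² = 124, 149 − 6² = 113, 149 − 7² = 100 = 10² ⇒ 149 = 7² + 10².
  Combine using the Brahmagupta–Fibonacci identity (a² + b²)(c² + d²) = (ac − bd)² + (ad + bc)² = (ac + bd)² + (ad − bc)²:
  109 · 149 = 16241: from (3² + 10²)(7² + 10²), take (3·7 − 10·10, 3·10 + 10·7) = (21 − 100, 30 + 70) = (-79, 100); dropping signs (only squares matter) gives (79, 100); check 79² + 100² = 6241 + 10000 = 16241 ✓.
  Scale by k = 3: (3·79, 3·100) = (237, 300).
Step 4: Order so x ≤ y and verify: 237² + 300² = 56169 + 90000 = 146169 = n. ✓

n = 146169 = 237² + 300² (one valid representation with x ≤ y).


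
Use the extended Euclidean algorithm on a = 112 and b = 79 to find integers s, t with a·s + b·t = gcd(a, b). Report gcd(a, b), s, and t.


Euclidean algorithm on (112, 79) — divide until remainder is 0:
  112 = 1 · 79 + 33
  79 = 2 · 33 + 13
  33 = 2 · 13 + 7
  13 = 1 · 7 + 6
  7 = 1 · 6 + 1
  6 = 6 · 1 + 0
gcd(112, 79) = 1.
Track Bezout coefficients alongside the remainders: start with r₀ = 112 = a·1 + b·0 (s = 1, t = 0) and r₁ = 79 = a·0 + b·1 (s = 0, t = 1); each new remainder r_{k+1} = r_{k-1} − q_k·r_k inherits s_{k+1} = s_{k-1} − q_k·s_k, t_{k+1} = t_{k-1} − q_k·t_k, so r_k = a·s_k + b·t_k at every step:
  q = 1: r = 33, s = 1 − 1·0 = 1, t = 0 − 1·1 = -1  (check: 112·1 + 79·(-1) = 33)
  q = 2: r = 13, s = 0 − 2·1 = -2, t = 1 − 2·(-1) = 3  (check: 112·(-2) + 79·3 = 13)
  q = 2: r = 7, s = 1 − 2·(-2) = 5, t = -1 − 2·3 = -7  (check: 112·5 + 79·(-7) = 7)
  q = 1: r = 6, s = -2 − 1·5 = -7, t = 3 − 1·(-7) = 10  (check: 112·(-7) + 79·10 = 6)
  q = 1: r = 1, s = 5 − 1·(-7) = 12, t = -7 − 1·10 = -17  (check: 112·12 + 79·(-17) = 1)
The row with r = 1 (the gcd) gives the Bezout coefficients s = 12, t = -17.
Result: 112 · (12) + 79 · (-17) = 1.

gcd(112, 79) = 1; s = 12, t = -17 (check: 112·12 + 79·(-17) = 1).


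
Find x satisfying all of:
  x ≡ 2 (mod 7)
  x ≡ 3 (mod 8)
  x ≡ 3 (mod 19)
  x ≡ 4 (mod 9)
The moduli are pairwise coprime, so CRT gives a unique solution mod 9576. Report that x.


Product of moduli M = 7 · 8 · 19 · 9 = 9576.
Merge one congruence at a time:
  Start: x ≡ 2 (mod 7).
  Combine with x ≡ 3 (mod 8); new modulus lcm = 56.
    Write x = 2 + 7·t and substitute into x ≡ 3 (mod 8): 7·t ≡ 3 − 2 = 1 (mod 8).
    The inverse of 7 mod 8 is 7 (since 7·7 = 49 = 6·8 + 1), so t ≡ 7·1 = 7 ≡ 7 (mod 8).
    Then x = 2 + 7·7 = 51, valid modulo lcm(7, 8) = 56: x ≡ 51 (mod 56).
  Combine with x ≡ 3 (mod 19); new modulus lcm = 1064.
    Write x = 51 + 56·t and substitute into x ≡ 3 (mod 19): 56·t ≡ 3 − 51 = -48 (mod 19).
    Reduce coefficients mod 19: 18·t ≡ 9 (mod 19).
    The inverse of 18 mod 19 is 18 (since 18·18 = 324 = 17·19 + 1), so t ≡ 18·9 = 162 ≡ 10 (mod 19).
    Then x = 51 + 56·10 = 611, valid modulo lcm(56, 19) = 1064: x ≡ 611 (mod 1064).
  Combine with x ≡ 4 (mod 9); new modulus lcm = 9576.
    Write x = 611 + 1064·t and substitute into x ≡ 4 (mod 9): 1064·t ≡ 4 − 611 = -607 (mod 9).
    Reduce coefficients mod 9: 2·t ≡ 5 (mod 9).
    The inverse of 2 mod 9 is 5 (since 2·5 = 10 = 1·9 + 1), so t ≡ 5·5 = 25 ≡ 7 (mod 9).
    Then x = 611 + 1064·7 = 8059, valid modulo lcm(1064, 9) = 9576: x ≡ 8059 (mod 9576).
Verify against each original: 8059 mod 7 = 2, 8059 mod 8 = 3, 8059 mod 19 = 3, 8059 mod 9 = 4.

x ≡ 8059 (mod 9576).


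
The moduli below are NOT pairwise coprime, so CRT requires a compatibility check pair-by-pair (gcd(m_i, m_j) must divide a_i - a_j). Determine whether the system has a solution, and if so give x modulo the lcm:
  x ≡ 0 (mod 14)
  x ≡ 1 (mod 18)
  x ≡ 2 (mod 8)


Moduli 14, 18, 8 are not pairwise coprime, so CRT works modulo lcm(m_i) when all pairwise compatibility conditions hold.
Pairwise compatibility: gcd(m_i, m_j) must divide a_i - a_j for every pair.
Merge one congruence at a time:
  Start: x ≡ 0 (mod 14).
  Combine with x ≡ 1 (mod 18): gcd(14, 18) = 2, and 1 - 0 = 1 is NOT divisible by 2.
    ⇒ system is inconsistent (no integer solution).

No solution (the system is inconsistent).


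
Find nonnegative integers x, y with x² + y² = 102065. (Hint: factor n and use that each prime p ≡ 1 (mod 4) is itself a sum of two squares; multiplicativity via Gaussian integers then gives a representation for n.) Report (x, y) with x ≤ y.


Step 1: Factor n = 102065 = 5 · 137 · 149.
Step 2: Check the mod-4 condition on each prime factor: 5 ≡ 1 (mod 4), exponent 1; 137 ≡ 1 (mod 4), exponent 1; 149 ≡ 1 (mod 4), exponent 1.
All primes ≡ 3 (mod 4) appear to even exponent (or don't appear), so by the two-squares theorem n IS expressible as a sum of two squares.
Step 3: Build a representation. Here n = 5 · 137 · 149 is a product of primes ≡ 1 (mod 4). Each prime p ≡ 1 (mod 4) is itself a sum of two squares; find a² by testing p − a² for a perfect square:
  5: 5 − 1² = 4 = 2² ⇒ 5 = 1² + 2².
  137: 137 − 1² = 136, 137 − 2² = 133, 137 − 3² = 128, 137 − 4² = 121 = 11² ⇒ 137 = 4² + 11².
  149: 149 − 1² = 148, 149 − 2² = 145, 149 − 3² = 140, 149 − 4² = 133, 149 − 5² = 124, 149 − 6² = 113, 149 − 7² = 100 = 10² ⇒ 149 = 7² + 10².
  Combine using the Brahmagupta–Fibonacci identity (a² + b²)(c² + d²) = (ac − bd)² + (ad + bc)² = (ac + bd)² + (ad − bc)²:
  5 · 137 = 685: from (1² + 2²)(4² + 11²), take (1·4 − 2·11, 1·11 + 2·4) = (4 − 22, 11 + 8) = (-18, 19); dropping signs (only squares matter) gives (18, 19); check 18² + 19² = 324 + 361 = 685 ✓.
  685 · 149 = 102065: from (18² + 19²)(7² + 10²), take (18·7 − 19·10, 18·10 + 19·7) = (126 − 190, 180 + 133) = (-64, 313); dropping signs (only squares matter) gives (64, 313); check 64² + 313² = 4096 + 97969 = 102065 ✓.
Step 4: Order so x ≤ y and verify: 64² + 313² = 4096 + 97969 = 102065 = n. ✓

n = 102065 = 64² + 313² (one valid representation with x ≤ y).


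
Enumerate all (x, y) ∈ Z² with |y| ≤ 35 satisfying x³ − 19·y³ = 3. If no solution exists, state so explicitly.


The equation is x³ - 19y³ = 3. For fixed y, x³ = 19·y³ + 3, so a solution requires the RHS to be a perfect cube.
Strategy: iterate y from -35 to 35, compute RHS = 19·y³ + 3, and check whether it is a (positive or negative) perfect cube.
Check small values of y:
  y = 0: RHS = 3 is not a perfect cube.
  y = 1: RHS = 22 is not a perfect cube.
  y = -1: RHS = -16 is not a perfect cube.
  y = 2: RHS = 155 is not a perfect cube.
  y = -2: RHS = -149 is not a perfect cube.
  y = 3: RHS = 516 is not a perfect cube.
  y = -3: RHS = -510 is not a perfect cube.
Continuing the search up to |y| = 35 finds no solutions either.
No (x, y) in the scanned range satisfies the equation.

No integer solutions with |y| ≤ 35.
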